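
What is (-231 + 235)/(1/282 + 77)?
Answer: 1128/21715 ≈ 0.051946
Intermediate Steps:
(-231 + 235)/(1/282 + 77) = 4/(1/282 + 77) = 4/(21715/282) = 4*(282/21715) = 1128/21715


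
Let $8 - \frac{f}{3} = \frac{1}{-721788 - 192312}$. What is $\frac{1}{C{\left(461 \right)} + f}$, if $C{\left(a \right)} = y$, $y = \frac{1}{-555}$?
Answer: $\frac{33821700}{811659971} \approx 0.04167$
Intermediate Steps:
$y = - \frac{1}{555} \approx -0.0018018$
$C{\left(a \right)} = - \frac{1}{555}$
$f = \frac{7312801}{304700}$ ($f = 24 - \frac{3}{-721788 - 192312} = 24 - \frac{3}{-914100} = 24 - - \frac{1}{304700} = 24 + \frac{1}{304700} = \frac{7312801}{304700} \approx 24.0$)
$\frac{1}{C{\left(461 \right)} + f} = \frac{1}{- \frac{1}{555} + \frac{7312801}{304700}} = \frac{1}{\frac{811659971}{33821700}} = \frac{33821700}{811659971}$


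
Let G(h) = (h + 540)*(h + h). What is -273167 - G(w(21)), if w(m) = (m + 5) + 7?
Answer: -310985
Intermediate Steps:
w(m) = 12 + m (w(m) = (5 + m) + 7 = 12 + m)
G(h) = 2*h*(540 + h) (G(h) = (540 + h)*(2*h) = 2*h*(540 + h))
-273167 - G(w(21)) = -273167 - 2*(12 + 21)*(540 + (12 + 21)) = -273167 - 2*33*(540 + 33) = -273167 - 2*33*573 = -273167 - 1*37818 = -273167 - 37818 = -310985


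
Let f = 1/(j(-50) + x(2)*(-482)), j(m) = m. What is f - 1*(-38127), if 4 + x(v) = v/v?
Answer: 53225293/1396 ≈ 38127.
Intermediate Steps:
x(v) = -3 (x(v) = -4 + v/v = -4 + 1 = -3)
f = 1/1396 (f = 1/(-50 - 3*(-482)) = 1/(-50 + 1446) = 1/1396 ≈ 0.00071633)
f - 1*(-38127) = 1/1396 - 1*(-38127) = 1/1396 + 38127 = 53225293/1396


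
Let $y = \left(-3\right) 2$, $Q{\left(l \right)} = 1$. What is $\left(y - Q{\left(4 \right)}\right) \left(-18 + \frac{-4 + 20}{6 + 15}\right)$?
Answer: $\frac{362}{3} \approx 120.67$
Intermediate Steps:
$y = -6$
$\left(y - Q{\left(4 \right)}\right) \left(-18 + \frac{-4 + 20}{6 + 15}\right) = \left(-6 - 1\right) \left(-18 + \frac{-4 + 20}{6 + 15}\right) = \left(-6 - 1\right) \left(-18 + \frac{16}{21}\right) = - 7 \left(-18 + 16 \cdot \frac{1}{21}\right) = - 7 \left(-18 + \frac{16}{21}\right) = \left(-7\right) \left(- \frac{362}{21}\right) = \frac{362}{3}$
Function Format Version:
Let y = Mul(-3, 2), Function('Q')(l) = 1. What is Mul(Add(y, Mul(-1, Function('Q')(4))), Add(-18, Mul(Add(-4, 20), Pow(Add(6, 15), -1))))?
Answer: Rational(362, 3) ≈ 120.67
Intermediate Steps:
y = -6
Mul(Add(y, Mul(-1, Function('Q')(4))), Add(-18, Mul(Add(-4, 20), Pow(Add(6, 15), -1)))) = Mul(Add(-6, Mul(-1, 1)), Add(-18, Mul(Add(-4, 20), Pow(Add(6, 15), -1)))) = Mul(Add(-6, -1), Add(-18, Mul(16, Pow(21, -1)))) = Mul(-7, Add(-18, Mul(16, Rational(1, 21)))) = Mul(-7, Add(-18, Rational(16, 21))) = Mul(-7, Rational(-362, 21)) = Rational(362, 3)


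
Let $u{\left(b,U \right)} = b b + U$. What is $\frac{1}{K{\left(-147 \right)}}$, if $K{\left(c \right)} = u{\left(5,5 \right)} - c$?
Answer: $\frac{1}{177} \approx 0.0056497$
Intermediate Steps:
$u{\left(b,U \right)} = U + b^{2}$ ($u{\left(b,U \right)} = b^{2} + U = U + b^{2}$)
$K{\left(c \right)} = 30 - c$ ($K{\left(c \right)} = \left(5 + 5^{2}\right) - c = \left(5 + 25\right) - c = 30 - c$)
$\frac{1}{K{\left(-147 \right)}} = \frac{1}{30 - -147} = \frac{1}{30 + 147} = \frac{1}{177}$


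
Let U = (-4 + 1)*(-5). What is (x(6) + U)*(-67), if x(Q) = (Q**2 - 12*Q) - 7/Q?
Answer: 8911/6 ≈ 1485.2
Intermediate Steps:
U = 15 (U = -3*(-5) = 15)
x(Q) = Q**2 - 12*Q - 7/Q
(x(6) + U)*(-67) = ((-7 + 6**2*(-12 + 6))/6 + 15)*(-67) = ((-7 + 36*(-6))/6 + 15)*(-67) = ((-7 - 216)/6 + 15)*(-67) = ((1/6)*(-223) + 15)*(-67) = (-223/6 + 15)*(-67) = -133/6*(-67) = 8911/6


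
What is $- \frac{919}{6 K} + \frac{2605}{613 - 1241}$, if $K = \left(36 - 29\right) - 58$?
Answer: $- \frac{109999}{96084} \approx -1.1448$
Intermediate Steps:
$K = -51$ ($K = 7 - 58 = -51$)
$- \frac{919}{6 K} + \frac{2605}{613 - 1241} = - \frac{919}{6 \left(-51\right)} + \frac{2605}{613 - 1241} = - \frac{919}{-306} + \frac{2605}{613 - 1241} = \left(-919\right) \left(- \frac{1}{306}\right) + \frac{2605}{-628} = \frac{919}{306} + 2605 \left(- \frac{1}{628}\right) = \frac{919}{306} - \frac{2605}{628} = - \frac{109999}{96084}$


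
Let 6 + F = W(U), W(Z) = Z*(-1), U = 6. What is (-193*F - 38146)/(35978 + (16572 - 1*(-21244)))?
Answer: -17915/36897 ≈ -0.48554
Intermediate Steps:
W(Z) = -Z
F = -12 (F = -6 - 1*6 = -6 - 6 = -12)
(-193*F - 38146)/(35978 + (16572 - 1*(-21244))) = (-193*(-12) - 38146)/(35978 + (16572 - 1*(-21244))) = (2316 - 38146)/(35978 + (16572 + 21244)) = -35830/(35978 + 37816) = -35830/73794 = -35830*1/73794 = -17915/36897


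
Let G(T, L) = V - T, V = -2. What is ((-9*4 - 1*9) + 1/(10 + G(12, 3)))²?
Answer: 32761/16 ≈ 2047.6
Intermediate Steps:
G(T, L) = -2 - T
((-9*4 - 1*9) + 1/(10 + G(12, 3)))² = ((-9*4 - 1*9) + 1/(10 + (-2 - 1*12)))² = ((-36 - 9) + 1/(10 + (-2 - 12)))² = (-45 + 1/(10 - 14))² = (-45 + 1/(-4))² = (-45 - ¼)² = (-181/4)² = 32761/16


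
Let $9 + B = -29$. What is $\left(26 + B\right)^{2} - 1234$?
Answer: $-1090$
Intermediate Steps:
$B = -38$ ($B = -9 - 29 = -38$)
$\left(26 + B\right)^{2} - 1234 = \left(26 - 38\right)^{2} - 1234 = \left(-12\right)^{2} - 1234 = 144 - 1234 = -1090$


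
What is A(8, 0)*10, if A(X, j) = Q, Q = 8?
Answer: 80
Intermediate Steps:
A(X, j) = 8
A(8, 0)*10 = 8*10 = 80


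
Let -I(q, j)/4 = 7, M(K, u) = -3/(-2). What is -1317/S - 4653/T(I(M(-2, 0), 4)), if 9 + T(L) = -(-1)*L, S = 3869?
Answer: 17953728/143153 ≈ 125.42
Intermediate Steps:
M(K, u) = 3/2 (M(K, u) = -3*(-½) = 3/2)
I(q, j) = -28 (I(q, j) = -4*7 = -28)
T(L) = -9 + L (T(L) = -9 - (-1)*L = -9 + L)
-1317/S - 4653/T(I(M(-2, 0), 4)) = -1317/3869 - 4653/(-9 - 28) = -1317*1/3869 - 4653/(-37) = -1317/3869 - 4653*(-1/37) = -1317/3869 + 4653/37 = 17953728/143153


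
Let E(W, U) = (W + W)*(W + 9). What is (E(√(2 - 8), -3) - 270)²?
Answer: 77580 - 10152*I*√6 ≈ 77580.0 - 24867.0*I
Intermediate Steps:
E(W, U) = 2*W*(9 + W) (E(W, U) = (2*W)*(9 + W) = 2*W*(9 + W))
(E(√(2 - 8), -3) - 270)² = (2*√(2 - 8)*(9 + √(2 - 8)) - 270)² = (2*√(-6)*(9 + √(-6)) - 270)² = (2*(I*√6)*(9 + I*√6) - 270)² = (2*I*√6*(9 + I*√6) - 270)² = (-270 + 2*I*√6*(9 + I*√6))²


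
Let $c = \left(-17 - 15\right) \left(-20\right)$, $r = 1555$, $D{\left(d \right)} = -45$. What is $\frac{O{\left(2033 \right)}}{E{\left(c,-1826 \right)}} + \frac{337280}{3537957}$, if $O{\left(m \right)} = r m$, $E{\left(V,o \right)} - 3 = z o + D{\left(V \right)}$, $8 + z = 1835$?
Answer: $- \frac{3353127295045}{3934378005936} \approx -0.85226$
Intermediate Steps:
$z = 1827$ ($z = -8 + 1835 = 1827$)
$c = 640$ ($c = \left(-32\right) \left(-20\right) = 640$)
$E{\left(V,o \right)} = -42 + 1827 o$ ($E{\left(V,o \right)} = 3 + \left(1827 o - 45\right) = 3 + \left(-45 + 1827 o\right) = -42 + 1827 o$)
$O{\left(m \right)} = 1555 m$
$\frac{O{\left(2033 \right)}}{E{\left(c,-1826 \right)}} + \frac{337280}{3537957} = \frac{1555 \cdot 2033}{-42 + 1827 \left(-1826\right)} + \frac{337280}{3537957} = \frac{3161315}{-42 - 3336102} + 337280 \cdot \frac{1}{3537957} = \frac{3161315}{-3336144} + \frac{337280}{3537957} = 3161315 \left(- \frac{1}{3336144}\right) + \frac{337280}{3537957} = - \frac{3161315}{3336144} + \frac{337280}{3537957} = - \frac{3353127295045}{3934378005936}$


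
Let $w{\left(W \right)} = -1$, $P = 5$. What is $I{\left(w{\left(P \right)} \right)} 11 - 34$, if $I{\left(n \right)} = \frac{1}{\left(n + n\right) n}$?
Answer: $- \frac{57}{2} \approx -28.5$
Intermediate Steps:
$I{\left(n \right)} = \frac{1}{2 n^{2}}$ ($I{\left(n \right)} = \frac{1}{2 n n} = \frac{\frac{1}{2} \frac{1}{n}}{n} = \frac{1}{2 n^{2}}$)
$I{\left(w{\left(P \right)} \right)} 11 - 34 = \frac{1}{2 \cdot 1} \cdot 11 - 34 = \frac{1}{2} \cdot 1 \cdot 11 - 34 = \frac{1}{2} \cdot 11 - 34 = \frac{11}{2} - 34 = - \frac{57}{2}$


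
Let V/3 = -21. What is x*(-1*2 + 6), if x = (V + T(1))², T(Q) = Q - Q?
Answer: 15876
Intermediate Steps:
T(Q) = 0
V = -63 (V = 3*(-21) = -63)
x = 3969 (x = (-63 + 0)² = (-63)² = 3969)
x*(-1*2 + 6) = 3969*(-1*2 + 6) = 3969*(-2 + 6) = 3969*4 = 15876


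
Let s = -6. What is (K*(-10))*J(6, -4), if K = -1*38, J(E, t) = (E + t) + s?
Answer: -1520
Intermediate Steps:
J(E, t) = -6 + E + t (J(E, t) = (E + t) - 6 = -6 + E + t)
K = -38
(K*(-10))*J(6, -4) = (-38*(-10))*(-6 + 6 - 4) = 380*(-4) = -1520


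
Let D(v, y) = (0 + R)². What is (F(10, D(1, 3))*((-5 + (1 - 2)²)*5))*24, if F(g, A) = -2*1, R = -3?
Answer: 960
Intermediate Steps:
D(v, y) = 9 (D(v, y) = (0 - 3)² = (-3)² = 9)
F(g, A) = -2
(F(10, D(1, 3))*((-5 + (1 - 2)²)*5))*24 = -2*(-5 + (1 - 2)²)*5*24 = -2*(-5 + (-1)²)*5*24 = -2*(-5 + 1)*5*24 = -(-8)*5*24 = -2*(-20)*24 = 40*24 = 960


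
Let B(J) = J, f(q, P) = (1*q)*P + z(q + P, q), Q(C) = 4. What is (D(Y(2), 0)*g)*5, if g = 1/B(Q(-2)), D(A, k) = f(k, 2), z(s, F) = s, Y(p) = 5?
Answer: 5/2 ≈ 2.5000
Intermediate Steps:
f(q, P) = P + q + P*q (f(q, P) = (1*q)*P + (q + P) = q*P + (P + q) = P*q + (P + q) = P + q + P*q)
D(A, k) = 2 + 3*k (D(A, k) = 2 + k + 2*k = 2 + 3*k)
g = ¼ (g = 1/4 = ¼ ≈ 0.25000)
(D(Y(2), 0)*g)*5 = ((2 + 3*0)*(¼))*5 = ((2 + 0)*(¼))*5 = (2*(¼))*5 = (½)*5 = 5/2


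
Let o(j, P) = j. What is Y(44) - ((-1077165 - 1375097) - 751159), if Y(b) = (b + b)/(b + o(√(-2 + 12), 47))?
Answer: 3084896359/963 - 44*√10/963 ≈ 3.2034e+6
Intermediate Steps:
Y(b) = 2*b/(b + √10) (Y(b) = (b + b)/(b + √(-2 + 12)) = (2*b)/(b + √10) = 2*b/(b + √10))
Y(44) - ((-1077165 - 1375097) - 751159) = 2*44/(44 + √10) - ((-1077165 - 1375097) - 751159) = 88/(44 + √10) - (-2452262 - 751159) = 88/(44 + √10) - 1*(-3203421) = 88/(44 + √10) + 3203421 = 3203421 + 88/(44 + √10)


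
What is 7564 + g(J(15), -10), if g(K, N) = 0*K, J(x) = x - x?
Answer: 7564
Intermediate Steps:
J(x) = 0
g(K, N) = 0
7564 + g(J(15), -10) = 7564 + 0 = 7564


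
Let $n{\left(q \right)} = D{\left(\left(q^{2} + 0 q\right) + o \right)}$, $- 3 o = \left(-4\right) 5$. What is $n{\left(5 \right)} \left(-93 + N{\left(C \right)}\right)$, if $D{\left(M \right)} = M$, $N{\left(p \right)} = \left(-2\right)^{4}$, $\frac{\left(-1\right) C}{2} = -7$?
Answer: $- \frac{7315}{3} \approx -2438.3$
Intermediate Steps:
$C = 14$ ($C = \left(-2\right) \left(-7\right) = 14$)
$o = \frac{20}{3}$ ($o = - \frac{\left(-4\right) 5}{3} = \left(- \frac{1}{3}\right) \left(-20\right) = \frac{20}{3} \approx 6.6667$)
$N{\left(p \right)} = 16$
$n{\left(q \right)} = \frac{20}{3} + q^{2}$ ($n{\left(q \right)} = \left(q^{2} + 0 q\right) + \frac{20}{3} = \left(q^{2} + 0\right) + \frac{20}{3} = q^{2} + \frac{20}{3} = \frac{20}{3} + q^{2}$)
$n{\left(5 \right)} \left(-93 + N{\left(C \right)}\right) = \left(\frac{20}{3} + 5^{2}\right) \left(-93 + 16\right) = \left(\frac{20}{3} + 25\right) \left(-77\right) = \frac{95}{3} \left(-77\right) = - \frac{7315}{3}$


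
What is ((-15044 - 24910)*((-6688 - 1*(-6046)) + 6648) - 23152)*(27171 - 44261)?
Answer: 4101375710840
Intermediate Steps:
((-15044 - 24910)*((-6688 - 1*(-6046)) + 6648) - 23152)*(27171 - 44261) = (-39954*((-6688 + 6046) + 6648) - 23152)*(-17090) = (-39954*(-642 + 6648) - 23152)*(-17090) = (-39954*6006 - 23152)*(-17090) = (-239963724 - 23152)*(-17090) = -239986876*(-17090) = 4101375710840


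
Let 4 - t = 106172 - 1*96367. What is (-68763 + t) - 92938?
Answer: -171502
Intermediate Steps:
t = -9801 (t = 4 - (106172 - 1*96367) = 4 - (106172 - 96367) = 4 - 1*9805 = 4 - 9805 = -9801)
(-68763 + t) - 92938 = (-68763 - 9801) - 92938 = -78564 - 92938 = -171502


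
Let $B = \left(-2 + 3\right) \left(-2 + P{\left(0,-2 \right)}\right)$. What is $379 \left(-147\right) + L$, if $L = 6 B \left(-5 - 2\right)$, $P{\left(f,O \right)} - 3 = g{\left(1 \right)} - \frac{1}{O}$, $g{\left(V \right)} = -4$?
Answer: $-55608$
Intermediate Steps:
$P{\left(f,O \right)} = -1 - \frac{1}{O}$ ($P{\left(f,O \right)} = 3 - \left(4 + \frac{1}{O}\right) = -1 - \frac{1}{O}$)
$B = - \frac{5}{2}$ ($B = \left(-2 + 3\right) \left(-2 + \frac{-1 - -2}{-2}\right) = 1 \left(-2 - \frac{-1 + 2}{2}\right) = 1 \left(-2 - \frac{1}{2}\right) = 1 \left(- \frac{5}{2}\right) = - \frac{5}{2} \approx -2.5$)
$L = 105$ ($L = 6 \left(- \frac{5}{2}\right) \left(-5 - 2\right) = \left(-15\right) \left(-7\right) = 105$)
$379 \left(-147\right) + L = 379 \left(-147\right) + 105 = -55713 + 105 = -55608$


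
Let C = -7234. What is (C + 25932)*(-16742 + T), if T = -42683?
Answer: -1111128650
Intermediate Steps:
(C + 25932)*(-16742 + T) = (-7234 + 25932)*(-16742 - 42683) = 18698*(-59425) = -1111128650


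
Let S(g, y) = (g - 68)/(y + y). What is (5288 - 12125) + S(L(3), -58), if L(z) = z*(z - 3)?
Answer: -198256/29 ≈ -6836.4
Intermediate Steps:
L(z) = z*(-3 + z)
S(g, y) = (-68 + g)/(2*y) (S(g, y) = (-68 + g)/((2*y)) = (-68 + g)*(1/(2*y)) = (-68 + g)/(2*y))
(5288 - 12125) + S(L(3), -58) = (5288 - 12125) + (½)*(-68 + 3*(-3 + 3))/(-58) = -6837 + (½)*(-1/58)*(-68 + 3*0) = -6837 + (½)*(-1/58)*(-68 + 0) = -6837 + (½)*(-1/58)*(-68) = -6837 + 17/29 = -198256/29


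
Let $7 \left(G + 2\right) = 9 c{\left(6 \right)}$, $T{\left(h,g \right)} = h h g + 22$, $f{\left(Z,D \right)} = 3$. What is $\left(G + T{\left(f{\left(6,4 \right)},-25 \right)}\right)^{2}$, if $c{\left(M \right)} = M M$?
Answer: $\frac{1234321}{49} \approx 25190.0$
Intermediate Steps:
$c{\left(M \right)} = M^{2}$
$T{\left(h,g \right)} = 22 + g h^{2}$ ($T{\left(h,g \right)} = h^{2} g + 22 = g h^{2} + 22 = 22 + g h^{2}$)
$G = \frac{310}{7}$ ($G = -2 + \frac{9 \cdot 6^{2}}{7} = -2 + \frac{9 \cdot 36}{7} = -2 + \frac{1}{7} \cdot 324 = -2 + \frac{324}{7} = \frac{310}{7} \approx 44.286$)
$\left(G + T{\left(f{\left(6,4 \right)},-25 \right)}\right)^{2} = \left(\frac{310}{7} + \left(22 - 25 \cdot 3^{2}\right)\right)^{2} = \left(\frac{310}{7} + \left(22 - 225\right)\right)^{2} = \left(\frac{310}{7} - 203\right)^{2} = \left(- \frac{1111}{7}\right)^{2} = \frac{1234321}{49}$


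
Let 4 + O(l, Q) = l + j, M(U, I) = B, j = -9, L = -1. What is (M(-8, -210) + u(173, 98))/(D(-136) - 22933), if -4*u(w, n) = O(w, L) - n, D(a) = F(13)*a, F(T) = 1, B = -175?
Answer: 381/46138 ≈ 0.0082578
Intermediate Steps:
M(U, I) = -175
O(l, Q) = -13 + l (O(l, Q) = -4 + (l - 9) = -4 + (-9 + l) = -13 + l)
D(a) = a (D(a) = 1*a = a)
u(w, n) = 13/4 - w/4 + n/4 (u(w, n) = -((-13 + w) - n)/4 = -(-13 + w - n)/4 = 13/4 - w/4 + n/4)
(M(-8, -210) + u(173, 98))/(D(-136) - 22933) = (-175 + (13/4 - ¼*173 + (¼)*98))/(-136 - 22933) = (-175 + (13/4 - 173/4 + 49/2))/(-23069) = (-175 - 31/2)*(-1/23069) = -381/2*(-1/23069) = 381/46138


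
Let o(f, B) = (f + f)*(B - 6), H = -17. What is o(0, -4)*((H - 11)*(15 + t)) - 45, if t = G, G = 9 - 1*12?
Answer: -45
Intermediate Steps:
G = -3 (G = 9 - 12 = -3)
t = -3
o(f, B) = 2*f*(-6 + B) (o(f, B) = (2*f)*(-6 + B) = 2*f*(-6 + B))
o(0, -4)*((H - 11)*(15 + t)) - 45 = (2*0*(-6 - 4))*((-17 - 11)*(15 - 3)) - 45 = (2*0*(-10))*(-28*12) - 45 = 0*(-336) - 45 = 0 - 45 = -45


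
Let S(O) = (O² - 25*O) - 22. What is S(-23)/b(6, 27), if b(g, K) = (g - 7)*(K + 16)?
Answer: -1082/43 ≈ -25.163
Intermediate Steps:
S(O) = -22 + O² - 25*O
b(g, K) = (-7 + g)*(16 + K)
S(-23)/b(6, 27) = (-22 + (-23)² - 25*(-23))/(-112 - 7*27 + 16*6 + 27*6) = (-22 + 529 + 575)/(-112 - 189 + 96 + 162) = 1082/(-43) = 1082*(-1/43) = -1082/43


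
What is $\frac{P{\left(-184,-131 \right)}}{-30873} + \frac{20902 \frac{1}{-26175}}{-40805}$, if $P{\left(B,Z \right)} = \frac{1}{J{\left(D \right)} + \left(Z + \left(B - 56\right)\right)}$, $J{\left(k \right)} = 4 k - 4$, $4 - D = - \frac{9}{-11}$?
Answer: $\frac{172219930129}{8760239347576125} \approx 1.9659 \cdot 10^{-5}$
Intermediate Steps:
$D = \frac{35}{11}$ ($D = 4 - - \frac{9}{-11} = 4 - \left(-9\right) \left(- \frac{1}{11}\right) = 4 - \frac{9}{11} = \frac{35}{11} \approx 3.1818$)
$J{\left(k \right)} = -4 + 4 k$
$P{\left(B,Z \right)} = \frac{1}{- \frac{520}{11} + B + Z}$ ($P{\left(B,Z \right)} = \frac{1}{\left(-4 + 4 \cdot \frac{35}{11}\right) + \left(Z + \left(B - 56\right)\right)} = \frac{1}{\left(-4 + \frac{140}{11}\right) + \left(Z + \left(-56 + B\right)\right)} = \frac{1}{\frac{96}{11} + \left(-56 + B + Z\right)} = \frac{1}{- \frac{520}{11} + B + Z}$)
$\frac{P{\left(-184,-131 \right)}}{-30873} + \frac{20902 \frac{1}{-26175}}{-40805} = \frac{11 \frac{1}{-520 + 11 \left(-184\right) + 11 \left(-131\right)}}{-30873} + \frac{20902 \frac{1}{-26175}}{-40805} = \frac{11}{-520 - 2024 - 1441} \left(- \frac{1}{30873}\right) + 20902 \left(- \frac{1}{26175}\right) \left(- \frac{1}{40805}\right) = \frac{11}{-3985} \left(- \frac{1}{30873}\right) - - \frac{20902}{1068070875} = 11 \left(- \frac{1}{3985}\right) \left(- \frac{1}{30873}\right) + \frac{20902}{1068070875} = \left(- \frac{11}{3985}\right) \left(- \frac{1}{30873}\right) + \frac{20902}{1068070875} = \frac{11}{123028905} + \frac{20902}{1068070875} = \frac{172219930129}{8760239347576125}$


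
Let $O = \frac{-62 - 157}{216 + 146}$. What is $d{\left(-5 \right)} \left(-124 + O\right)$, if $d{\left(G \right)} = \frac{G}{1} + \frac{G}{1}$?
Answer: $\frac{225535}{181} \approx 1246.0$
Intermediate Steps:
$d{\left(G \right)} = 2 G$ ($d{\left(G \right)} = G 1 + G 1 = G + G = 2 G$)
$O = - \frac{219}{362}$ ($O = \frac{-62 - 157}{362} = \left(-219\right) \frac{1}{362} = - \frac{219}{362} \approx -0.60497$)
$d{\left(-5 \right)} \left(-124 + O\right) = 2 \left(-5\right) \left(-124 - \frac{219}{362}\right) = \left(-10\right) \left(- \frac{45107}{362}\right) = \frac{225535}{181}$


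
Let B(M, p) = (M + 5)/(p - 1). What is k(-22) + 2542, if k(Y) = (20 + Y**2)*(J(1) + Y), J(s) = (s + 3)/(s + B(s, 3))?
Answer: -8042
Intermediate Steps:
B(M, p) = (5 + M)/(-1 + p)
J(s) = (3 + s)/(5/2 + 3*s/2) (J(s) = (s + 3)/(s + (5 + s)/(-1 + 3)) = (3 + s)/(s + (5 + s)/2) = (3 + s)/(s + (5/2 + s/2)) = (3 + s)/(5/2 + 3*s/2))
k(Y) = (1 + Y)*(20 + Y**2) (k(Y) = (20 + Y**2)*(2*(3 + 1)/(5 + 3*1) + Y) = (20 + Y**2)*(2*4/(5 + 3) + Y) = (20 + Y**2)*(2*4/8 + Y) = (20 + Y**2)*(2*(1/8)*4 + Y) = (20 + Y**2)*(1 + Y) = (1 + Y)*(20 + Y**2))
k(-22) + 2542 = (20 + (-22)**2 + (-22)**3 + 20*(-22)) + 2542 = (20 + 484 - 10648 - 440) + 2542 = -10584 + 2542 = -8042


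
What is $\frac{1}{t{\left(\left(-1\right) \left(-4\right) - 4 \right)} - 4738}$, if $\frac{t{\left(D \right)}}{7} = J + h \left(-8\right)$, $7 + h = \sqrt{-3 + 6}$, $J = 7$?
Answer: $- \frac{4297}{18454801} + \frac{56 \sqrt{3}}{18454801} \approx -0.00022758$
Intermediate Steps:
$h = -7 + \sqrt{3}$ ($h = -7 + \sqrt{-3 + 6} = -7 + \sqrt{3} \approx -5.268$)
$t{\left(D \right)} = 441 - 56 \sqrt{3}$ ($t{\left(D \right)} = 7 \left(7 + \left(-7 + \sqrt{3}\right) \left(-8\right)\right) = 7 \left(7 + \left(56 - 8 \sqrt{3}\right)\right) = 7 \left(63 - 8 \sqrt{3}\right) = 441 - 56 \sqrt{3}$)
$\frac{1}{t{\left(\left(-1\right) \left(-4\right) - 4 \right)} - 4738} = \frac{1}{\left(441 - 56 \sqrt{3}\right) - 4738} = \frac{1}{-4297 - 56 \sqrt{3}}$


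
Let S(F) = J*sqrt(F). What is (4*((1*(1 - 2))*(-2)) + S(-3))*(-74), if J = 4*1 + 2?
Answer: -592 - 444*I*sqrt(3) ≈ -592.0 - 769.03*I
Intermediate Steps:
J = 6 (J = 4 + 2 = 6)
S(F) = 6*sqrt(F)
(4*((1*(1 - 2))*(-2)) + S(-3))*(-74) = (4*((1*(1 - 2))*(-2)) + 6*sqrt(-3))*(-74) = (4*((1*(-1))*(-2)) + 6*(I*sqrt(3)))*(-74) = (4*(-1*(-2)) + 6*I*sqrt(3))*(-74) = (4*2 + 6*I*sqrt(3))*(-74) = (8 + 6*I*sqrt(3))*(-74) = -592 - 444*I*sqrt(3)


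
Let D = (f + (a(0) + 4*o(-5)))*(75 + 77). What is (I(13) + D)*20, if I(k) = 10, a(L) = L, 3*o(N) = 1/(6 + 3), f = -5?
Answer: -392840/27 ≈ -14550.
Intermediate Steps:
o(N) = 1/27 (o(N) = 1/(3*(6 + 3)) = (⅓)/9 = (⅓)*(⅑) = 1/27)
D = -19912/27 (D = (-5 + (0 + 4*(1/27)))*(75 + 77) = (-5 + (0 + 4/27))*152 = (-5 + 4/27)*152 = -131/27*152 = -19912/27 ≈ -737.48)
(I(13) + D)*20 = (10 - 19912/27)*20 = -19642/27*20 = -392840/27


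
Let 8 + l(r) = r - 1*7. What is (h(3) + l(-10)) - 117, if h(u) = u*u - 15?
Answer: -148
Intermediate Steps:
l(r) = -15 + r (l(r) = -8 + (r - 1*7) = -8 + (r - 7) = -8 + (-7 + r) = -15 + r)
h(u) = -15 + u² (h(u) = u² - 15 = -15 + u²)
(h(3) + l(-10)) - 117 = ((-15 + 3²) + (-15 - 10)) - 117 = ((-15 + 9) - 25) - 117 = (-6 - 25) - 117 = -31 - 117 = -148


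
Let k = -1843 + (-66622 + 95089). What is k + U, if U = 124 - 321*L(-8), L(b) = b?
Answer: 29316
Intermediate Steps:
k = 26624 (k = -1843 + 28467 = 26624)
U = 2692 (U = 124 - 321*(-8) = 124 + 2568 = 2692)
k + U = 26624 + 2692 = 29316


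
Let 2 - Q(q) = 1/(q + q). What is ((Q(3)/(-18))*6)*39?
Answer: -143/6 ≈ -23.833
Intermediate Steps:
Q(q) = 2 - 1/(2*q) (Q(q) = 2 - 1/(q + q) = 2 - 1/(2*q))
((Q(3)/(-18))*6)*39 = (((2 - 1/2/3)/(-18))*6)*39 = (((2 - 1/2*1/3)*(-1/18))*6)*39 = (((2 - 1/6)*(-1/18))*6)*39 = (((11/6)*(-1/18))*6)*39 = -11/108*6*39 = -11/18*39 = -143/6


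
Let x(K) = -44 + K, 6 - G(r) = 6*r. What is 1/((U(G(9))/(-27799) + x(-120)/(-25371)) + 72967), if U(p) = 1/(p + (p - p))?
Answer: 11284614864/823404565734521 ≈ 1.3705e-5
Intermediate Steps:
G(r) = 6 - 6*r
U(p) = 1/p (U(p) = 1/(p + 0) = 1/p)
1/((U(G(9))/(-27799) + x(-120)/(-25371)) + 72967) = 1/((1/((6 - 6*9)*(-27799)) + (-44 - 120)/(-25371)) + 72967) = 1/((-1/27799/(6 - 54) - 164*(-1/25371)) + 72967) = 1/((-1/27799/(-48) + 164/25371) + 72967) = 1/((-1/48*(-1/27799) + 164/25371) + 72967) = 1/((1/1334352 + 164/25371) + 72967) = 1/(72953033/11284614864 + 72967) = 1/(823404565734521/11284614864) = 11284614864/823404565734521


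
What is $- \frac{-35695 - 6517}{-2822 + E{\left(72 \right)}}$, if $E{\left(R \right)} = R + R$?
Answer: $- \frac{21106}{1339} \approx -15.763$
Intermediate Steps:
$E{\left(R \right)} = 2 R$
$- \frac{-35695 - 6517}{-2822 + E{\left(72 \right)}} = - \frac{-35695 - 6517}{-2822 + 2 \cdot 72} = - \frac{-42212}{-2822 + 144} = - \frac{-42212}{-2678} = - \frac{\left(-42212\right) \left(-1\right)}{2678} = \left(-1\right) \frac{21106}{1339} = - \frac{21106}{1339}$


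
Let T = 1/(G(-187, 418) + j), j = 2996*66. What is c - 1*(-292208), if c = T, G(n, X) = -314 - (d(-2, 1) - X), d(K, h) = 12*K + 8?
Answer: 57815106049/197856 ≈ 2.9221e+5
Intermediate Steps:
d(K, h) = 8 + 12*K
j = 197736
G(n, X) = -298 + X (G(n, X) = -314 - ((8 + 12*(-2)) - X) = -314 - ((8 - 24) - X) = -314 - (-16 - X) = -314 + (16 + X) = -298 + X)
T = 1/197856 (T = 1/((-298 + 418) + 197736) = 1/(120 + 197736) = 1/197856 ≈ 5.0542e-6)
c = 1/197856 ≈ 5.0542e-6
c - 1*(-292208) = 1/197856 - 1*(-292208) = 1/197856 + 292208 = 57815106049/197856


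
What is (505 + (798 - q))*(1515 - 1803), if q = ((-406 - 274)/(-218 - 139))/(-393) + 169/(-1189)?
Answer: -409201371776/1090313 ≈ -3.7531e+5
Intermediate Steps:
q = -1442317/9812817 (q = -680/(-357)*(-1/393) + 169*(-1/1189) = -680*(-1/357)*(-1/393) - 169/1189 = (40/21)*(-1/393) - 169/1189 = -40/8253 - 169/1189 = -1442317/9812817 ≈ -0.14698)
(505 + (798 - q))*(1515 - 1803) = (505 + (798 - 1*(-1442317/9812817)))*(1515 - 1803) = (505 + (798 + 1442317/9812817))*(-288) = (505 + 7832070283/9812817)*(-288) = (12787542868/9812817)*(-288) = -409201371776/1090313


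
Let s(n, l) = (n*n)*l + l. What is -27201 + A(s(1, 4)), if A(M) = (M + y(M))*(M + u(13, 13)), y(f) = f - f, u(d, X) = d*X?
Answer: -25785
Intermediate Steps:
u(d, X) = X*d
y(f) = 0
s(n, l) = l + l*n**2 (s(n, l) = n**2*l + l = l*n**2 + l = l + l*n**2)
A(M) = M*(169 + M) (A(M) = (M + 0)*(M + 13*13) = M*(M + 169) = M*(169 + M))
-27201 + A(s(1, 4)) = -27201 + (4*(1 + 1**2))*(169 + 4*(1 + 1**2)) = -27201 + (4*(1 + 1))*(169 + 4*(1 + 1)) = -27201 + (4*2)*(169 + 4*2) = -27201 + 8*(169 + 8) = -27201 + 8*177 = -27201 + 1416 = -25785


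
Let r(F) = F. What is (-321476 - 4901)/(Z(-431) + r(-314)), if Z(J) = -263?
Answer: 326377/577 ≈ 565.64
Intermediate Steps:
(-321476 - 4901)/(Z(-431) + r(-314)) = (-321476 - 4901)/(-263 - 314) = -326377/(-577) = -326377*(-1/577) = 326377/577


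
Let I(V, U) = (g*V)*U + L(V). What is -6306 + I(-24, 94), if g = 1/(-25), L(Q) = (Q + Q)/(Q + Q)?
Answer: -155369/25 ≈ -6214.8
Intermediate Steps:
L(Q) = 1 (L(Q) = (2*Q)/((2*Q)) = (2*Q)*(1/(2*Q)) = 1)
g = -1/25 ≈ -0.040000
I(V, U) = 1 - U*V/25 (I(V, U) = (-V/25)*U + 1 = -U*V/25 + 1 = 1 - U*V/25)
-6306 + I(-24, 94) = -6306 + (1 - 1/25*94*(-24)) = -6306 + (1 + 2256/25) = -6306 + 2281/25 = -155369/25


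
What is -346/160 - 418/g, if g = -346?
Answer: -13209/13840 ≈ -0.95441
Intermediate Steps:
-346/160 - 418/g = -346/160 - 418/(-346) = -346*1/160 - 418*(-1/346) = -173/80 + 209/173 = -13209/13840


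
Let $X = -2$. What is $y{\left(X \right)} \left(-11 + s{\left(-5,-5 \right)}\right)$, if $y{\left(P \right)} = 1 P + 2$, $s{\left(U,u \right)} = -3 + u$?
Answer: $0$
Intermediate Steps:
$y{\left(P \right)} = 2 + P$ ($y{\left(P \right)} = P + 2 = 2 + P$)
$y{\left(X \right)} \left(-11 + s{\left(-5,-5 \right)}\right) = \left(2 - 2\right) \left(-11 - 8\right) = 0 \left(-11 - 8\right) = 0 \left(-19\right) = 0$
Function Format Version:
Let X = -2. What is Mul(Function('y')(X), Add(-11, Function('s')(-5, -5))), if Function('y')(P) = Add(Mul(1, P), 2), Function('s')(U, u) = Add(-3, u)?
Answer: 0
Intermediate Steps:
Function('y')(P) = Add(2, P) (Function('y')(P) = Add(P, 2) = Add(2, P))
Mul(Function('y')(X), Add(-11, Function('s')(-5, -5))) = Mul(Add(2, -2), Add(-11, Add(-3, -5))) = Mul(0, Add(-11, -8)) = Mul(0, -19) = 0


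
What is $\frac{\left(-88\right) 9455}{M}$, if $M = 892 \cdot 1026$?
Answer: $- \frac{104005}{114399} \approx -0.90914$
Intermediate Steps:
$M = 915192$
$\frac{\left(-88\right) 9455}{M} = \frac{\left(-88\right) 9455}{915192} = \left(-832040\right) \frac{1}{915192} = - \frac{104005}{114399}$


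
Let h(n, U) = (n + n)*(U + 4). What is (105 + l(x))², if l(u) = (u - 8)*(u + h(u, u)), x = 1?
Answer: 784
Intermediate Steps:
h(n, U) = 2*n*(4 + U) (h(n, U) = (2*n)*(4 + U) = 2*n*(4 + U))
l(u) = (-8 + u)*(u + 2*u*(4 + u)) (l(u) = (u - 8)*(u + 2*u*(4 + u)) = (-8 + u)*(u + 2*u*(4 + u)))
(105 + l(x))² = (105 + 1*(-72 - 7*1 + 2*1²))² = (105 + 1*(-72 - 7 + 2*1))² = (105 + 1*(-72 - 7 + 2))² = (105 + 1*(-77))² = (105 - 77)² = 28² = 784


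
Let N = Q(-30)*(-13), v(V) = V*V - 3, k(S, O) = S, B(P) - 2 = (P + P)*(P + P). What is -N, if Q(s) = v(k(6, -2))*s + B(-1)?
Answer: -12792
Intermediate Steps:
B(P) = 2 + 4*P**2 (B(P) = 2 + (P + P)*(P + P) = 2 + (2*P)*(2*P) = 2 + 4*P**2)
v(V) = -3 + V**2 (v(V) = V**2 - 3 = -3 + V**2)
Q(s) = 6 + 33*s (Q(s) = (-3 + 6**2)*s + (2 + 4*(-1)**2) = (-3 + 36)*s + (2 + 4*1) = 33*s + (2 + 4) = 33*s + 6 = 6 + 33*s)
N = 12792 (N = (6 + 33*(-30))*(-13) = (6 - 990)*(-13) = -984*(-13) = 12792)
-N = -1*12792 = -12792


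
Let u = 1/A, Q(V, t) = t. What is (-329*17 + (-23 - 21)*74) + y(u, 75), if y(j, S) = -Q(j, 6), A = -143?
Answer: -8855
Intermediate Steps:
u = -1/143 (u = 1/(-143) = -1/143 ≈ -0.0069930)
y(j, S) = -6 (y(j, S) = -1*6 = -6)
(-329*17 + (-23 - 21)*74) + y(u, 75) = (-329*17 + (-23 - 21)*74) - 6 = (-5593 - 44*74) - 6 = (-5593 - 3256) - 6 = -8849 - 6 = -8855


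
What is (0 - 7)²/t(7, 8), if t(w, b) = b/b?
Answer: 49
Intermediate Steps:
t(w, b) = 1
(0 - 7)²/t(7, 8) = (0 - 7)²/1 = (-7)²*1 = 49*1 = 49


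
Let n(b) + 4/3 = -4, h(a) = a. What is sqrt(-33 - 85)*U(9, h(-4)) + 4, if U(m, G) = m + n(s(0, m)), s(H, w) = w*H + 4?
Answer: 4 + 11*I*sqrt(118)/3 ≈ 4.0 + 39.83*I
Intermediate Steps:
s(H, w) = 4 + H*w (s(H, w) = H*w + 4 = 4 + H*w)
n(b) = -16/3 (n(b) = -4/3 - 4 = -16/3)
U(m, G) = -16/3 + m (U(m, G) = m - 16/3 = -16/3 + m)
sqrt(-33 - 85)*U(9, h(-4)) + 4 = sqrt(-33 - 85)*(-16/3 + 9) + 4 = sqrt(-118)*(11/3) + 4 = (I*sqrt(118))*(11/3) + 4 = 11*I*sqrt(118)/3 + 4 = 4 + 11*I*sqrt(118)/3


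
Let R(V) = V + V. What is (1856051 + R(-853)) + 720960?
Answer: 2575305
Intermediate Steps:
R(V) = 2*V
(1856051 + R(-853)) + 720960 = (1856051 + 2*(-853)) + 720960 = (1856051 - 1706) + 720960 = 1854345 + 720960 = 2575305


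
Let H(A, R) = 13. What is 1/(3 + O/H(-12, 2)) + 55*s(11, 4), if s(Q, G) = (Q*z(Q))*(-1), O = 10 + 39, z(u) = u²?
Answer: -6442027/88 ≈ -73205.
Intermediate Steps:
O = 49
s(Q, G) = -Q³ (s(Q, G) = (Q*Q²)*(-1) = Q³*(-1) = -Q³)
1/(3 + O/H(-12, 2)) + 55*s(11, 4) = 1/(3 + 49/13) + 55*(-1*11³) = 1/(3 + 49*(1/13)) + 55*(-1*1331) = 1/(3 + 49/13) + 55*(-1331) = 1/(88/13) - 73205 = 13/88 - 73205 = -6442027/88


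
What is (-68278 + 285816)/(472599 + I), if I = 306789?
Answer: 108769/389694 ≈ 0.27911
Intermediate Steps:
(-68278 + 285816)/(472599 + I) = (-68278 + 285816)/(472599 + 306789) = 217538/779388 = 217538*(1/779388) = 108769/389694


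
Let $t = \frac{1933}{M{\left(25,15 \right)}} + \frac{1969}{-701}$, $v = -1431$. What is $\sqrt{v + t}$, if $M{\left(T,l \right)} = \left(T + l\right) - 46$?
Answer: $\frac{i \sqrt{31063972398}}{4206} \approx 41.904 i$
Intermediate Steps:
$M{\left(T,l \right)} = -46 + T + l$
$t = - \frac{1366847}{4206}$ ($t = \frac{1933}{-46 + 25 + 15} + \frac{1969}{-701} = \frac{1933}{-6} + 1969 \left(- \frac{1}{701}\right) = 1933 \left(- \frac{1}{6}\right) - \frac{1969}{701} = - \frac{1933}{6} - \frac{1969}{701} = - \frac{1366847}{4206} \approx -324.98$)
$\sqrt{v + t} = \sqrt{-1431 - \frac{1366847}{4206}} = \sqrt{- \frac{7385633}{4206}} = \frac{i \sqrt{31063972398}}{4206}$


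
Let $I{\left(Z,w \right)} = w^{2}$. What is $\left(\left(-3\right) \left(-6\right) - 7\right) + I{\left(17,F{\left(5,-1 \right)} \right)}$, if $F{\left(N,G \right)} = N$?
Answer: $36$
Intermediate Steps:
$\left(\left(-3\right) \left(-6\right) - 7\right) + I{\left(17,F{\left(5,-1 \right)} \right)} = \left(\left(-3\right) \left(-6\right) - 7\right) + 5^{2} = \left(18 - 7\right) + 25 = 11 + 25 = 36$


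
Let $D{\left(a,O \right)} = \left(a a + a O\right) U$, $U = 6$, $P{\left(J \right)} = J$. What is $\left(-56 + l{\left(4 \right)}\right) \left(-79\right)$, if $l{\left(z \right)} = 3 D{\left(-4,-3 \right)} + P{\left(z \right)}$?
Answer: $-35708$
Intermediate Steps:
$D{\left(a,O \right)} = 6 a^{2} + 6 O a$ ($D{\left(a,O \right)} = \left(a a + a O\right) 6 = \left(a^{2} + O a\right) 6 = 6 a^{2} + 6 O a$)
$l{\left(z \right)} = 504 + z$ ($l{\left(z \right)} = 3 \cdot 6 \left(-4\right) \left(-3 - 4\right) + z = 3 \cdot 6 \left(-4\right) \left(-7\right) + z = 3 \cdot 168 + z = 504 + z$)
$\left(-56 + l{\left(4 \right)}\right) \left(-79\right) = \left(-56 + \left(504 + 4\right)\right) \left(-79\right) = \left(-56 + 508\right) \left(-79\right) = 452 \left(-79\right) = -35708$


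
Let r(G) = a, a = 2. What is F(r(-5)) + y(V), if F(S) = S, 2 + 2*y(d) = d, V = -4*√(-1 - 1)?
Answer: 1 - 2*I*√2 ≈ 1.0 - 2.8284*I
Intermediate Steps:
V = -4*I*√2 ≈ -5.6569*I
y(d) = -1 + d/2
r(G) = 2
F(r(-5)) + y(V) = 2 + (-1 + (-4*I*√2)/2) = 2 + (-1 - 2*I*√2) = 1 - 2*I*√2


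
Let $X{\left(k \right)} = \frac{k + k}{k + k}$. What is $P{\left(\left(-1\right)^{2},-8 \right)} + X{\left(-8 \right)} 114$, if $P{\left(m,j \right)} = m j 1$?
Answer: $106$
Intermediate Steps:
$X{\left(k \right)} = 1$ ($X{\left(k \right)} = \frac{2 k}{2 k} = 2 k \frac{1}{2 k} = 1$)
$P{\left(m,j \right)} = j m$ ($P{\left(m,j \right)} = j m 1 = j m$)
$P{\left(\left(-1\right)^{2},-8 \right)} + X{\left(-8 \right)} 114 = - 8 \left(-1\right)^{2} + 1 \cdot 114 = \left(-8\right) 1 + 114 = -8 + 114 = 106$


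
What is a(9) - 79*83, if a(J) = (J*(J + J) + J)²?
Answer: 22684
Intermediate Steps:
a(J) = (J + 2*J²)² (a(J) = (J*(2*J) + J)² = (2*J² + J)² = (J + 2*J²)²)
a(9) - 79*83 = 9²*(1 + 2*9)² - 79*83 = 81*(1 + 18)² - 6557 = 81*19² - 6557 = 81*361 - 6557 = 29241 - 6557 = 22684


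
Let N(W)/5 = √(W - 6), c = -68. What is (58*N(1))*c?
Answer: -19720*I*√5 ≈ -44095.0*I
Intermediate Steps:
N(W) = 5*√(-6 + W) (N(W) = 5*√(W - 6) = 5*√(-6 + W))
(58*N(1))*c = (58*(5*√(-6 + 1)))*(-68) = (58*(5*√(-5)))*(-68) = (58*(5*(I*√5)))*(-68) = (58*(5*I*√5))*(-68) = (290*I*√5)*(-68) = -19720*I*√5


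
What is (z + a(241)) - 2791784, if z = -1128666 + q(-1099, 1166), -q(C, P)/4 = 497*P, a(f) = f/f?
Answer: -6238457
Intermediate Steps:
a(f) = 1
q(C, P) = -1988*P
z = -3446674 (z = -1128666 - 1988*1166 = -1128666 - 2318008 = -3446674)
(z + a(241)) - 2791784 = (-3446674 + 1) - 2791784 = -3446673 - 2791784 = -6238457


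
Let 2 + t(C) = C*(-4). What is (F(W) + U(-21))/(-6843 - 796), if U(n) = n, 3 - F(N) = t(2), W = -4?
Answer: 8/7639 ≈ 0.0010473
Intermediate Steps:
t(C) = -2 - 4*C (t(C) = -2 + C*(-4) = -2 - 4*C)
F(N) = 13 (F(N) = 3 - (-2 - 4*2) = 3 - (-2 - 8) = 3 - 1*(-10) = 3 + 10 = 13)
(F(W) + U(-21))/(-6843 - 796) = (13 - 21)/(-6843 - 796) = -8/(-7639) = -8*(-1/7639) = 8/7639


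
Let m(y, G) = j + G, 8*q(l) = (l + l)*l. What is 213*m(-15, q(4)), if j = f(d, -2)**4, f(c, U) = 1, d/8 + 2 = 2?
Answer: 1065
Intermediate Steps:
d = 0 (d = -16 + 8*2 = -16 + 16 = 0)
j = 1 (j = 1**4 = 1)
q(l) = l**2/4 (q(l) = ((l + l)*l)/8 = ((2*l)*l)/8 = (2*l**2)/8 = l**2/4)
m(y, G) = 1 + G
213*m(-15, q(4)) = 213*(1 + (1/4)*4**2) = 213*(1 + (1/4)*16) = 213*(1 + 4) = 213*5 = 1065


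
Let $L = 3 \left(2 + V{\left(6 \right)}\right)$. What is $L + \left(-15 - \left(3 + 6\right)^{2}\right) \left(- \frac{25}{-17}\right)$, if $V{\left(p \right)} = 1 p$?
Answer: $- \frac{1992}{17} \approx -117.18$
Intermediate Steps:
$V{\left(p \right)} = p$
$L = 24$ ($L = 3 \left(2 + 6\right) = 3 \cdot 8 = 24$)
$L + \left(-15 - \left(3 + 6\right)^{2}\right) \left(- \frac{25}{-17}\right) = 24 + \left(-15 - \left(3 + 6\right)^{2}\right) \left(- \frac{25}{-17}\right) = 24 + \left(-15 - 9^{2}\right) \left(\left(-25\right) \left(- \frac{1}{17}\right)\right) = 24 + \left(-15 - 81\right) \frac{25}{17} = 24 - \frac{2400}{17} = - \frac{1992}{17}$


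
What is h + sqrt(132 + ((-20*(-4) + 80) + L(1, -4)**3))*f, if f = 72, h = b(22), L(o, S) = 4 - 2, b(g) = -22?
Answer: -22 + 720*sqrt(3) ≈ 1225.1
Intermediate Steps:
L(o, S) = 2
h = -22
h + sqrt(132 + ((-20*(-4) + 80) + L(1, -4)**3))*f = -22 + sqrt(132 + ((-20*(-4) + 80) + 2**3))*72 = -22 + sqrt(132 + ((80 + 80) + 8))*72 = -22 + sqrt(132 + (160 + 8))*72 = -22 + sqrt(132 + 168)*72 = -22 + sqrt(300)*72 = -22 + (10*sqrt(3))*72 = -22 + 720*sqrt(3)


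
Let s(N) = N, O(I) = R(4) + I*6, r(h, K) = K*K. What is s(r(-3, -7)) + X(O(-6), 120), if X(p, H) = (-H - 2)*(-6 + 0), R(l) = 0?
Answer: 781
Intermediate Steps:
r(h, K) = K**2
O(I) = 6*I (O(I) = 0 + I*6 = 0 + 6*I = 6*I)
X(p, H) = 12 + 6*H (X(p, H) = (-2 - H)*(-6) = 12 + 6*H)
s(r(-3, -7)) + X(O(-6), 120) = (-7)**2 + (12 + 6*120) = 49 + (12 + 720) = 49 + 732 = 781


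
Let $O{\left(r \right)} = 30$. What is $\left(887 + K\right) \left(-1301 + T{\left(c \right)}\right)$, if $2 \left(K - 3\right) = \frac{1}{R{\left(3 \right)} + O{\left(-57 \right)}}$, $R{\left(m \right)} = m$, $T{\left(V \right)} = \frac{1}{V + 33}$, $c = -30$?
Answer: $- \frac{114603691}{99} \approx -1.1576 \cdot 10^{6}$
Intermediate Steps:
$T{\left(V \right)} = \frac{1}{33 + V}$
$K = \frac{199}{66}$ ($K = 3 + \frac{1}{2 \left(3 + 30\right)} = 3 + \frac{1}{2 \cdot 33} = 3 + \frac{1}{2} \cdot \frac{1}{33} = 3 + \frac{1}{66} = \frac{199}{66} \approx 3.0152$)
$\left(887 + K\right) \left(-1301 + T{\left(c \right)}\right) = \left(887 + \frac{199}{66}\right) \left(-1301 + \frac{1}{33 - 30}\right) = \frac{58741 \left(-1301 + \frac{1}{3}\right)}{66} = \frac{58741}{66} \left(- \frac{3902}{3}\right) = - \frac{114603691}{99}$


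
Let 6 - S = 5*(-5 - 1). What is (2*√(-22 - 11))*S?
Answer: 72*I*√33 ≈ 413.61*I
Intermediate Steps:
S = 36 (S = 6 - 5*(-5 - 1) = 6 - 5*(-6) = 6 - 1*(-30) = 6 + 30 = 36)
(2*√(-22 - 11))*S = (2*√(-22 - 11))*36 = (2*√(-33))*36 = (2*(I*√33))*36 = (2*I*√33)*36 = 72*I*√33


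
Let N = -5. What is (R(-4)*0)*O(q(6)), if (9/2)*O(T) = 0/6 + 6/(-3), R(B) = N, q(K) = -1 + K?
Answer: 0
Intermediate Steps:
R(B) = -5
O(T) = -4/9 (O(T) = 2*(0/6 + 6/(-3))/9 = 2*(0*(1/6) + 6*(-1/3))/9 = 2*(0 - 2)/9 = (2/9)*(-2) = -4/9)
(R(-4)*0)*O(q(6)) = -5*0*(-4/9) = 0*(-4/9) = 0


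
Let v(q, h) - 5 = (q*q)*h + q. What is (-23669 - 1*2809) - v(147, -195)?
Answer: 4187125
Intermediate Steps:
v(q, h) = 5 + q + h*q² (v(q, h) = 5 + ((q*q)*h + q) = 5 + (q²*h + q) = 5 + (h*q² + q) = 5 + (q + h*q²) = 5 + q + h*q²)
(-23669 - 1*2809) - v(147, -195) = (-23669 - 1*2809) - (5 + 147 - 195*147²) = (-23669 - 2809) - (5 + 147 - 195*21609) = -26478 - (5 + 147 - 4213755) = -26478 - 1*(-4213603) = -26478 + 4213603 = 4187125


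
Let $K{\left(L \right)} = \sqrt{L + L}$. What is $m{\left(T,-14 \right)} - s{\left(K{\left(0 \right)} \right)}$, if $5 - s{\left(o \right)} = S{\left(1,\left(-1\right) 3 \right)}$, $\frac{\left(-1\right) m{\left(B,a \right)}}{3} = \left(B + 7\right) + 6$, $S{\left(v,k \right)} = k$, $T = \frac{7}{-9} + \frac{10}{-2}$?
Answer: $- \frac{89}{3} \approx -29.667$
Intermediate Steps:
$T = - \frac{52}{9}$ ($T = 7 \left(- \frac{1}{9}\right) + 10 \left(- \frac{1}{2}\right) = - \frac{7}{9} - 5 = - \frac{52}{9} \approx -5.7778$)
$m{\left(B,a \right)} = -39 - 3 B$ ($m{\left(B,a \right)} = - 3 \left(\left(B + 7\right) + 6\right) = - 3 \left(\left(7 + B\right) + 6\right) = - 3 \left(13 + B\right) = -39 - 3 B$)
$K{\left(L \right)} = \sqrt{2} \sqrt{L}$ ($K{\left(L \right)} = \sqrt{2 L} = \sqrt{2} \sqrt{L}$)
$s{\left(o \right)} = 8$ ($s{\left(o \right)} = 5 - \left(-1\right) 3 = 5 - -3 = 5 + 3 = 8$)
$m{\left(T,-14 \right)} - s{\left(K{\left(0 \right)} \right)} = \left(-39 - - \frac{52}{3}\right) - 8 = \left(-39 + \frac{52}{3}\right) - 8 = - \frac{65}{3} - 8 = - \frac{89}{3}$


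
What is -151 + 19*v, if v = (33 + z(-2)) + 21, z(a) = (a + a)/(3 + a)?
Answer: 799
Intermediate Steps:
z(a) = 2*a/(3 + a) (z(a) = (2*a)/(3 + a) = 2*a/(3 + a))
v = 50 (v = (33 + 2*(-2)/(3 - 2)) + 21 = (33 + 2*(-2)/1) + 21 = (33 + 2*(-2)*1) + 21 = (33 - 4) + 21 = 29 + 21 = 50)
-151 + 19*v = -151 + 19*50 = -151 + 950 = 799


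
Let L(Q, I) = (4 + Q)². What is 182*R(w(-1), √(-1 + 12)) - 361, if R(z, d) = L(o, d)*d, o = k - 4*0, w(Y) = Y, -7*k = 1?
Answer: -361 + 18954*√11/7 ≈ 8619.5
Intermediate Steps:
k = -⅐ (k = -⅐*1 = -⅐ ≈ -0.14286)
o = -⅐ (o = -⅐ - 4*0 = -⅐ + 0 = -⅐ ≈ -0.14286)
R(z, d) = 729*d/49 (R(z, d) = (4 - ⅐)²*d = (27/7)²*d = 729*d/49)
182*R(w(-1), √(-1 + 12)) - 361 = 182*(729*√(-1 + 12)/49) - 361 = 182*(729*√11/49) - 361 = 18954*√11/7 - 361 = -361 + 18954*√11/7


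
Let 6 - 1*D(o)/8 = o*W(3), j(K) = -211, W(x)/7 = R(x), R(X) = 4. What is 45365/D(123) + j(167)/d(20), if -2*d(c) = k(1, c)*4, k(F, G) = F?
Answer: 2856307/27504 ≈ 103.85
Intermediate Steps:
W(x) = 28 (W(x) = 7*4 = 28)
d(c) = -2 (d(c) = -4/2 = -½*4 = -2)
D(o) = 48 - 224*o (D(o) = 48 - 8*o*28 = 48 - 224*o)
45365/D(123) + j(167)/d(20) = 45365/(48 - 224*123) - 211/(-2) = 45365/(48 - 27552) - 211*(-½) = 45365/(-27504) + 211/2 = 45365*(-1/27504) + 211/2 = -45365/27504 + 211/2 = 2856307/27504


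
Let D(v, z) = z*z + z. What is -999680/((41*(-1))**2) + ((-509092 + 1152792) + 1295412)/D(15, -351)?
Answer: -8539360052/14750775 ≈ -578.91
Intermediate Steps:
D(v, z) = z + z**2 (D(v, z) = z**2 + z = z + z**2)
-999680/((41*(-1))**2) + ((-509092 + 1152792) + 1295412)/D(15, -351) = -999680/((41*(-1))**2) + ((-509092 + 1152792) + 1295412)/((-351*(1 - 351))) = -999680/((-41)**2) + (643700 + 1295412)/((-351*(-350))) = -999680/1681 + 1939112/122850 = -999680*1/1681 + 1939112*(1/122850) = -999680/1681 + 138508/8775 = -8539360052/14750775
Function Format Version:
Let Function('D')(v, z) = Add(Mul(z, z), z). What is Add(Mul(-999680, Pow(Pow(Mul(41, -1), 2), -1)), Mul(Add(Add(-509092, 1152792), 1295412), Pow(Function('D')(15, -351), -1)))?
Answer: Rational(-8539360052, 14750775) ≈ -578.91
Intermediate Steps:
Function('D')(v, z) = Add(z, Pow(z, 2)) (Function('D')(v, z) = Add(Pow(z, 2), z) = Add(z, Pow(z, 2)))
Add(Mul(-999680, Pow(Pow(Mul(41, -1), 2), -1)), Mul(Add(Add(-509092, 1152792), 1295412), Pow(Function('D')(15, -351), -1))) = Add(Mul(-999680, Pow(Pow(Mul(41, -1), 2), -1)), Mul(Add(Add(-509092, 1152792), 1295412), Pow(Mul(-351, Add(1, -351)), -1))) = Add(Mul(-999680, Pow(Pow(-41, 2), -1)), Mul(Add(643700, 1295412), Pow(Mul(-351, -350), -1))) = Add(Mul(-999680, Pow(1681, -1)), Mul(1939112, Pow(122850, -1))) = Add(Mul(-999680, Rational(1, 1681)), Mul(1939112, Rational(1, 122850))) = Add(Rational(-999680, 1681), Rational(138508, 8775)) = Rational(-8539360052, 14750775)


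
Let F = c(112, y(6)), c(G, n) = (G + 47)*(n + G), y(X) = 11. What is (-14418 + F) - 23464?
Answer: -18325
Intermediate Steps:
c(G, n) = (47 + G)*(G + n)
F = 19557 (F = 112² + 47*112 + 47*11 + 112*11 = 12544 + 5264 + 517 + 1232 = 19557)
(-14418 + F) - 23464 = (-14418 + 19557) - 23464 = 5139 - 23464 = -18325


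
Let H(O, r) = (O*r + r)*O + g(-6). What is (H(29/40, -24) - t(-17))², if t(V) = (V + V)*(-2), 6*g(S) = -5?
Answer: 3517557481/360000 ≈ 9771.0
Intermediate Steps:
g(S) = -⅚ (g(S) = (⅙)*(-5) = -⅚)
H(O, r) = -⅚ + O*(r + O*r) (H(O, r) = (O*r + r)*O - ⅚ = (r + O*r)*O - ⅚ = O*(r + O*r) - ⅚ = -⅚ + O*(r + O*r))
t(V) = -4*V (t(V) = (2*V)*(-2) = -4*V)
(H(29/40, -24) - t(-17))² = ((-⅚ + (29/40)*(-24) - 24*(29/40)²) - (-4)*(-17))² = ((-⅚ + (29*(1/40))*(-24) - 24*(29*(1/40))²) - 1*68)² = ((-⅚ + (29/40)*(-24) - 24*(29/40)²) - 68)² = ((-⅚ - 87/5 - 24*841/1600) - 68)² = ((-⅚ - 87/5 - 2523/200) - 68)² = (-18509/600 - 68)² = (-59309/600)² = 3517557481/360000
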